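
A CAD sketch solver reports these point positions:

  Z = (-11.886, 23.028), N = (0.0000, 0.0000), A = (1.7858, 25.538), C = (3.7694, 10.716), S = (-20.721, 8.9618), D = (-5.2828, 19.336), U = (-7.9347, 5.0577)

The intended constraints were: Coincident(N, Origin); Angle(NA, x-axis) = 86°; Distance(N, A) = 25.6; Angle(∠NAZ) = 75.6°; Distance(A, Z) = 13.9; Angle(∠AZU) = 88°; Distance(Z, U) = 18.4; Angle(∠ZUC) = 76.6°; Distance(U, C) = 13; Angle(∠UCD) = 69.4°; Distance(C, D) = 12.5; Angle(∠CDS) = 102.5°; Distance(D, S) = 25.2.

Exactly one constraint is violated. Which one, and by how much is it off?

Distance(D, S) = 25.2 — off by 6.60.

N = (0.00, 0.00) ✓; NA at 86.00° ✓; |NA| = 25.60 ✓; ∠NAZ = 75.60° ✓; |AZ| = 13.90 ✓; ∠AZU = 88.00° ✓; |ZU| = 18.40 ✓; ∠ZUC = 76.60° ✓; |UC| = 13.00 ✓; ∠UCD = 69.40° ✓; |CD| = 12.50 ✓; ∠CDS = 102.5° ✓; |DS| = 18.60 ✗.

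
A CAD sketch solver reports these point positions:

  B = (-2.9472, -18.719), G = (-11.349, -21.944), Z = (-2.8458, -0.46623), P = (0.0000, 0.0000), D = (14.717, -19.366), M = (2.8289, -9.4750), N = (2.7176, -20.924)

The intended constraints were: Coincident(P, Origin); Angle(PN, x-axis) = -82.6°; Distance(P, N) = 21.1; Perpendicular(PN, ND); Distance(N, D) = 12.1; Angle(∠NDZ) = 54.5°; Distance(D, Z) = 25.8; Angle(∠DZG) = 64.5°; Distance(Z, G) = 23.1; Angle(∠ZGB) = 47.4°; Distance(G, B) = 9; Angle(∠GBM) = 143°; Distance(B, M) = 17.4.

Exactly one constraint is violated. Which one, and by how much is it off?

Distance(B, M) = 17.4 — off by 6.50.

P = (0.00, 0.00) ✓; PN at -82.60° ✓; |PN| = 21.10 ✓; ∠(PN, ND) = 90.00° ✓; |ND| = 12.10 ✓; ∠NDZ = 54.50° ✓; |DZ| = 25.80 ✓; ∠DZG = 64.50° ✓; |ZG| = 23.10 ✓; ∠ZGB = 47.40° ✓; |GB| = 8.999 ✓; ∠GBM = 143.0° ✓; |BM| = 10.90 ✗.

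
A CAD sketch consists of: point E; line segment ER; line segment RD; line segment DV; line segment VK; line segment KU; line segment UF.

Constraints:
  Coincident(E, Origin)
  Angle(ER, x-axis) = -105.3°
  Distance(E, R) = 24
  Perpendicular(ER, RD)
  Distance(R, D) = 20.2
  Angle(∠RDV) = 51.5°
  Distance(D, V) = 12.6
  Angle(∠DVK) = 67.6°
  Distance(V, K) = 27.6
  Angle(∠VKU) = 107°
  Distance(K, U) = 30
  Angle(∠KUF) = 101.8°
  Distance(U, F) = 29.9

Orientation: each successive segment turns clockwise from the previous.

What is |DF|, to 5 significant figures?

31.899

E is at the origin; ER runs at -105.3° with length 24.0, so R = (-6.3330, -23.149). The perpendicularity gives RD at right angles to ER, so RD runs at 164.70°; with |RD| = 20.2, D = (-25.817, -17.819). ∠RDV = 51.5° gives DV at 36.200° from the x-axis; with |DV| = 12.6, V = (-15.649, -10.378). ∠DVK = 67.6° gives VK at -76.200° from the x-axis; with |VK| = 27.6, K = (-9.0658, -37.181). ∠VKU = 107.0° gives KU at -149.20° from the x-axis; with |KU| = 30.0, U = (-34.835, -52.542). ∠KUF = 101.8° gives UF at 132.60° from the x-axis; with |UF| = 29.9, F = (-55.073, -30.533). Then |DF| = |F − D| = 31.899.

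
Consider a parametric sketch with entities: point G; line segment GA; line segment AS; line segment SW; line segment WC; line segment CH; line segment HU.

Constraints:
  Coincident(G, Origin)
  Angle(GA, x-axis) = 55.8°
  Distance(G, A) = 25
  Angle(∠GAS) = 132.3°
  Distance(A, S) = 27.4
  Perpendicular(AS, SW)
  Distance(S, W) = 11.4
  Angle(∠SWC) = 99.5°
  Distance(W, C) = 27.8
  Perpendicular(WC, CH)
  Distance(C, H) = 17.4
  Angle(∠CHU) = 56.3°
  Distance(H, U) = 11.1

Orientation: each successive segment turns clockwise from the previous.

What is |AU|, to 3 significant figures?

7.98

G is at the origin; GA runs at 55.8° with length 25.0, so A = (14.1, 20.7). ∠GAS = 132.3° gives AS at 8.10° from the x-axis; with |AS| = 27.4, S = (41.2, 24.5). AS is perpendicular to SW, so SW runs at -81.9°; with |SW| = 11.4, W = (42.8, 13.3). ∠SWC = 99.5° gives WC at -162° from the x-axis; with |WC| = 27.8, C = (16.3, 4.85). The perpendicularity gives CH at right angles to WC, so CH runs at 108°; with |CH| = 17.4, H = (11.0, 21.4). ∠CHU = 56.3° gives HU at -16.1° from the x-axis; with |HU| = 11.1, U = (21.7, 18.4). Then |AU| = |U − A| = 7.98.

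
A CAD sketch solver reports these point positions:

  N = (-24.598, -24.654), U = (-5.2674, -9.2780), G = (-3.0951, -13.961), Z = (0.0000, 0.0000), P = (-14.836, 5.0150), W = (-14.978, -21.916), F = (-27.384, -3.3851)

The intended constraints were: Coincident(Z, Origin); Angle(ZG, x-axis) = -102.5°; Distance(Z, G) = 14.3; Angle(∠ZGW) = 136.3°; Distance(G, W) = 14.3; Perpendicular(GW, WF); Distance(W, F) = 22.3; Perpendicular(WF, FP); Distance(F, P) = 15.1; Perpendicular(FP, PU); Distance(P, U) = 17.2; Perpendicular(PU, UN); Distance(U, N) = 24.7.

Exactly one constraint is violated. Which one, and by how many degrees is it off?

Perpendicular(PU, UN) — off by 4.70°.

Z = (0.00, 0.00) ✓; ZG at -102.5° ✓; |ZG| = 14.30 ✓; ∠ZGW = 136.3° ✓; |GW| = 14.30 ✓; ∠(GW, WF) = 90.00° ✓; |WF| = 22.30 ✓; ∠(WF, FP) = 90.00° ✓; |FP| = 15.10 ✓; ∠(FP, PU) = 90.00° ✓; |PU| = 17.20 ✓; ∠(PU, UN) = 85.30° ✗; |UN| = 24.70 ✓.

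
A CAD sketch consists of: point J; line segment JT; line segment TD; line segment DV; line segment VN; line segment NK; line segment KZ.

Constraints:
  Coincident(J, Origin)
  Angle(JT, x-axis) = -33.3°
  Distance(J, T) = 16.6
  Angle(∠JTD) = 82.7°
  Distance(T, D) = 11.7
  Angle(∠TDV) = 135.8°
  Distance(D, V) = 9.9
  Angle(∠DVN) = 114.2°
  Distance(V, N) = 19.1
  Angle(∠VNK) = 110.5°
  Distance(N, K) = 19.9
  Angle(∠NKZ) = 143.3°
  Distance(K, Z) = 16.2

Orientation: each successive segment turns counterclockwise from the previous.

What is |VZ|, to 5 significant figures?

40.420

J is at the origin; JT runs at -33.3° with length 16.6, so T = (13.874, -9.1138). ∠JTD = 82.7° gives TD at 64.000° from the x-axis; with |TD| = 11.7, D = (19.003, 1.4021). ∠TDV = 135.8° gives DV at 108.20° from the x-axis; with |DV| = 9.9, V = (15.911, 10.807). ∠DVN = 114.2° gives VN at 174.00° from the x-axis; with |VN| = 19.1, N = (-3.0841, 12.803). ∠VNK = 110.5° gives NK at -116.50° from the x-axis; with |NK| = 19.9, K = (-11.963, -5.0059). ∠NKZ = 143.3° gives KZ at -79.800° from the x-axis; with |KZ| = 16.2, Z = (-9.0947, -20.950). Then |VZ| = |Z − V| = 40.420.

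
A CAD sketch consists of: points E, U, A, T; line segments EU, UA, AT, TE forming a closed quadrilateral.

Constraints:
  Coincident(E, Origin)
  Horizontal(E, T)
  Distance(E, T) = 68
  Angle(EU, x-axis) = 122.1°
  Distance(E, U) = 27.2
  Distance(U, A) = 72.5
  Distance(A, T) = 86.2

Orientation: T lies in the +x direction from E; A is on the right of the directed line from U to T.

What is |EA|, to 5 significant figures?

48.686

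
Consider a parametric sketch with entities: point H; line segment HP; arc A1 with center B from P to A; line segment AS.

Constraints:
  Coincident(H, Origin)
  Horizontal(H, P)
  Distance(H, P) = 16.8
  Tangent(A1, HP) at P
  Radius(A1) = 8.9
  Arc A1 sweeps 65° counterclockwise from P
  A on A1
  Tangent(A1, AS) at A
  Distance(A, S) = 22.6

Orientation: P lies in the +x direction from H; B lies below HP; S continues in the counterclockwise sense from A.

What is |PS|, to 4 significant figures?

31.09

On A1, P sits at bearing 90° from B; a 65° counterclockwise sweep puts A at bearing 155°, so A = B + 8.9·(cos 155°, sin 155°) = (8.734, -5.139). The tangent condition forces BA to be normal to AS, so AS runs along (−sin 155°, cos 155°); with |AS| = 22.6, S = (-0.8173, -25.62). Then |PS| = |S − P| = 31.09.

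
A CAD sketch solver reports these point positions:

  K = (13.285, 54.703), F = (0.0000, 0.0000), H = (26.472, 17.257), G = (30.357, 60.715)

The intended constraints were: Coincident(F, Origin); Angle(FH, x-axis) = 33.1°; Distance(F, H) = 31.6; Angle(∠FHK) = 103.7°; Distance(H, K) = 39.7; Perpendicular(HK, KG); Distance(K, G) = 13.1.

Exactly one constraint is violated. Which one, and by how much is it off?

Distance(K, G) = 13.1 — off by 5.00.

F = (0.00, 0.00) ✓; FH at 33.10° ✓; |FH| = 31.60 ✓; ∠FHK = 103.7° ✓; |HK| = 39.70 ✓; ∠(HK, KG) = 90.00° ✓; |KG| = 18.10 ✗.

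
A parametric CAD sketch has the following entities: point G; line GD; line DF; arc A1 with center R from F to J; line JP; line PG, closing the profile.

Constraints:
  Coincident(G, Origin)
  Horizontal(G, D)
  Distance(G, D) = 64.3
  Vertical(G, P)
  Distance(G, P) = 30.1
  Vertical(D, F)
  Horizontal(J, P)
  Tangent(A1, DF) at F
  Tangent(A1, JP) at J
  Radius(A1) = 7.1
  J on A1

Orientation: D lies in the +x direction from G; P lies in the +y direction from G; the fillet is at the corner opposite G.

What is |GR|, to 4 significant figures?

61.65

G is at the origin; G and D share the same y with |GD| = 64.3 and D on the +x side, so D = (64.30, 0.000). G and P share the same x with |GP| = 30.1 and P on the +y side, so P = (0.000, 30.10). The virtual corner opposite G is at (64.30, 30.10). Since A1 is tangent to DF there, RF ⟂ DF and the tangent condition forces RJ to be normal to JP, with radius 7.1, so the center R sits 7.1 in from both sides at R = (57.20, 23.00). Then |GR| = |R − G| = 61.65.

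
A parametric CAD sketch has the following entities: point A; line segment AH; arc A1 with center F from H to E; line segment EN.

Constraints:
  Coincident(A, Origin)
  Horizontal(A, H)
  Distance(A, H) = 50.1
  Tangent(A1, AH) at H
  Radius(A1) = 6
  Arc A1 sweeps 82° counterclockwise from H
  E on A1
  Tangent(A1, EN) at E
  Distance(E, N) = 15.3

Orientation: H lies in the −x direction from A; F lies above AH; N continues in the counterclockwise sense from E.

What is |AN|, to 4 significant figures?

46.68

A is at the origin; AH is horizontal with |AH| = 50.1 and H on the −x side, so H = (-50.10, 0.000). Tangency of A1 to AH means the radius FH is perpendicular to AH, so F = H + (0, 6) = (-50.10, 6.000). On A1, H sits at bearing -90° from F; an 82° counterclockwise sweep puts E at bearing -8°, so E = F + 6.0·(cos -8°, sin -8°) = (-44.16, 5.165). Tangency of A1 to EN means the radius FE is perpendicular to EN, so EN runs along (−sin -8°, cos -8°); with |EN| = 15.3, N = (-42.03, 20.32). Then |AN| = |N − A| = 46.68.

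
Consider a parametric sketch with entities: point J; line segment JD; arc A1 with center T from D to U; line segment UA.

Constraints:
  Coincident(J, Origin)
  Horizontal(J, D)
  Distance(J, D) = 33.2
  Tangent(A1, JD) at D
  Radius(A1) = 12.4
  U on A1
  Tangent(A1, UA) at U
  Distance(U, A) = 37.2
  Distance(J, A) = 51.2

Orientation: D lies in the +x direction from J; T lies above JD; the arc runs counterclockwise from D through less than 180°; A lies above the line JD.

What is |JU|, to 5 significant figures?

47.167

Checks: ∠(TD, DJ) = 90.00° ✓; |TD| = 12.40 ✓; |TU| = 12.40 ✓; ∠(TU, UA) = 90.00° ✓; |UA| = 37.20 ✓; |JA| = 51.20 ✓.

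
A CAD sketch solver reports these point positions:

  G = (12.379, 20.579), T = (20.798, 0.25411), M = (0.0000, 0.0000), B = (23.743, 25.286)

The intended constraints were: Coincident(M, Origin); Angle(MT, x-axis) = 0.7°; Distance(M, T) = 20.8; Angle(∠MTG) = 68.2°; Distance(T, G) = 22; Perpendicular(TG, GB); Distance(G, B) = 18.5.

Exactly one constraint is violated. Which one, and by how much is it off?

Distance(G, B) = 18.5 — off by 6.20.

M = (0.00, 0.00) ✓; MT at 0.7000° ✓; |MT| = 20.80 ✓; ∠MTG = 68.20° ✓; |TG| = 22.00 ✓; ∠(TG, GB) = 90.00° ✓; |GB| = 12.30 ✗.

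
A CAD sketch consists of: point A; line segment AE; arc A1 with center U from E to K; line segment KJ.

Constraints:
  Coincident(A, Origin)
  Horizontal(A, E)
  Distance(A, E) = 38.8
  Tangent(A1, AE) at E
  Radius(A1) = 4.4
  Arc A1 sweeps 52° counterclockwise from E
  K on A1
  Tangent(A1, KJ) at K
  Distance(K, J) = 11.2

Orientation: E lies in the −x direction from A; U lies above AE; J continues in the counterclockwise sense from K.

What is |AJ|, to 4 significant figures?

30.32

A is at the origin; AE is horizontal with |AE| = 38.8 and E on the −x side, so E = (-38.80, 0.000). Tangency of A1 to AE means the radius UE is perpendicular to AE, so U = E + (0, 4.4) = (-38.80, 4.400). On A1, E sits at bearing -90° from U; a 52° counterclockwise sweep puts K at bearing -38°, so K = U + 4.4·(cos -38°, sin -38°) = (-35.33, 1.691). A1 meets KJ tangentially, so UK is at right angles to KJ, so KJ runs along (−sin -38°, cos -38°); with |KJ| = 11.2, J = (-28.44, 10.52). Then |AJ| = |J − A| = 30.32.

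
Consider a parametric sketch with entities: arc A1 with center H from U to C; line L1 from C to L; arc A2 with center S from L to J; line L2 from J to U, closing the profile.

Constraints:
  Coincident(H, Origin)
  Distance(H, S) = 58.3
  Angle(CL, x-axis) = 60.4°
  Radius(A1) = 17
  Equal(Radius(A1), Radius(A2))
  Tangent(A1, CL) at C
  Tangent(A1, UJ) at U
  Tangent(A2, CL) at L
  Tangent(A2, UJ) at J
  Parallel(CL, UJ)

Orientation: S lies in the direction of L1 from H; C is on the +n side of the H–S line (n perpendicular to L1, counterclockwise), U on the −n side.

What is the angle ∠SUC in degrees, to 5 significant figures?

73.744°

The slot axis is L1's direction at 60.4°, so u = (cos 60.4°, sin 60.4°) = (0.49394, 0.86949) and n = (−sin 60.4°, cos 60.4°) = (-0.86949, 0.49394). H is at the origin and S lies 58.3 along u from H, so S = 58.3·u = (28.797, 50.692). Tangency of A1 to both parallel lines with radius 17.0 puts C and U at H ± 17.0·n: C = (-14.781, 8.3970), U = (14.781, -8.3970). Then cos ∠SUC = US·UC / (|US||UC|), giving 73.744°.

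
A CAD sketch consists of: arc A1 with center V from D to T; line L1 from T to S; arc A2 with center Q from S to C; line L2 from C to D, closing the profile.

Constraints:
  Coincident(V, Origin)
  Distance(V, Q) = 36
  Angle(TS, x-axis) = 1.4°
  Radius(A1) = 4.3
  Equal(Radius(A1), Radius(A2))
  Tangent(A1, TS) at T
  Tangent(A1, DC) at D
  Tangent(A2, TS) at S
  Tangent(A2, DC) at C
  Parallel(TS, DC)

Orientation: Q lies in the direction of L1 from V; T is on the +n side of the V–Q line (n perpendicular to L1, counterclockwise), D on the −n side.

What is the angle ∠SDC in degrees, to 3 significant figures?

13.4°

The slot axis is L1's direction at 1.4°, so u = (cos 1.4°, sin 1.4°) = (1.00, 0.0244) and n = (−sin 1.4°, cos 1.4°) = (-0.0244, 1.00). V is at the origin and Q lies 36.0 along u from V, so Q = 36.0·u = (36.0, 0.880). Tangency of A1 to both parallel lines with radius 4.3 puts T and D at V ± 4.3·n: T = (-0.105, 4.30), D = (0.105, -4.30). Equal radii place S and C the same way about Q: S = Q + 4.3·n = (35.9, 5.18), C = Q − 4.3·n = (36.1, -3.42). Then cos ∠SDC = DS·DC / (|DS||DC|), giving 13.4°.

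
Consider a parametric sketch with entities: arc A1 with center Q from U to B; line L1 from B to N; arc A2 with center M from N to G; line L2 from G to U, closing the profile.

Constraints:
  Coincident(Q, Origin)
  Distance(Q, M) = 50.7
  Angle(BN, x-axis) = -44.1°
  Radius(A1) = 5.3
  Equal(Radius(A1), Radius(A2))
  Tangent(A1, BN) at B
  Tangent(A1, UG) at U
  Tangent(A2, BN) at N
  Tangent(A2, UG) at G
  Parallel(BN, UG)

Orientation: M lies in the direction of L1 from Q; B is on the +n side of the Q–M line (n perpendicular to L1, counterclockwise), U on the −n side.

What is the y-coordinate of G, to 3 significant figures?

-39.1

The slot axis is L1's direction at -44.1°, so u = (cos -44.1°, sin -44.1°) = (0.718, -0.696) and n = (−sin -44.1°, cos -44.1°) = (0.696, 0.718). Q is at the origin and M lies 50.7 along u from Q, so M = 50.7·u = (36.4, -35.3). Tangency of A1 to both parallel lines with radius 5.3 puts B and U at Q ± 5.3·n: B = (3.69, 3.81), U = (-3.69, -3.81). Equal radii place N and G the same way about M: N = M + 5.3·n = (40.1, -31.5), G = M − 5.3·n = (32.7, -39.1). So G.y = -39.1.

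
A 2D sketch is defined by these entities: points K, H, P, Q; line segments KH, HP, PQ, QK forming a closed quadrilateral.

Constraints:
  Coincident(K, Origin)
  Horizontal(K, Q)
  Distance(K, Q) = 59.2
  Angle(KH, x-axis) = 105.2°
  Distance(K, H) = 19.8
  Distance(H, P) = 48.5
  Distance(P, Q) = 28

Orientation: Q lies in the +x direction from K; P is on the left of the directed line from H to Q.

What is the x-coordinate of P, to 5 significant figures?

43.156

Checks: |HP| = 48.50 ✓; |PQ| = 28.00 ✓.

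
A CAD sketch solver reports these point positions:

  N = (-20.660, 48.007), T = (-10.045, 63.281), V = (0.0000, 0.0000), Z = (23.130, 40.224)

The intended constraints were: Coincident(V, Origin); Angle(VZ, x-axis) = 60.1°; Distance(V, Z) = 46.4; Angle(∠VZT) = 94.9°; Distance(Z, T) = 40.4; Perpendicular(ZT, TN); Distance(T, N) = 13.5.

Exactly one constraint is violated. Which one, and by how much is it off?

Distance(T, N) = 13.5 — off by 5.10.

V = (0.00, 0.00) ✓; VZ at 60.10° ✓; |VZ| = 46.40 ✓; ∠VZT = 94.90° ✓; |ZT| = 40.40 ✓; ∠(ZT, TN) = 90.00° ✓; |TN| = 18.60 ✗.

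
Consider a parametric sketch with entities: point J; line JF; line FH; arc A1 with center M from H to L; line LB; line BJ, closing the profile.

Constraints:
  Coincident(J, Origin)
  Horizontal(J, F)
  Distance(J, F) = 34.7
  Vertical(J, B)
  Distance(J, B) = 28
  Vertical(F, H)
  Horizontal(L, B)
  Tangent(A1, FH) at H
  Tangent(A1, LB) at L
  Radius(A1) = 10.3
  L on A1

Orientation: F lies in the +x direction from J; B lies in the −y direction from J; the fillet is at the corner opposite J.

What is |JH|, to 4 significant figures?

38.95

J is at the origin; J and F share the same y with |JF| = 34.7 and F on the +x side, so F = (34.70, 0.000). JB is vertical with |JB| = 28.0 and B on the −y side, so B = (0.000, -28.00). The virtual corner opposite J is at (34.70, -28.00). Since A1 is tangent to FH there, MH ⟂ FH and tangency of A1 to LB means the radius ML is perpendicular to LB, with radius 10.3, so the center M sits 10.3 in from both sides at M = (24.40, -17.70). That places the tangent points at H = (34.70, -17.70) on FH and L = (24.40, -28.00) on LB. Then |JH| = |H − J| = 38.95.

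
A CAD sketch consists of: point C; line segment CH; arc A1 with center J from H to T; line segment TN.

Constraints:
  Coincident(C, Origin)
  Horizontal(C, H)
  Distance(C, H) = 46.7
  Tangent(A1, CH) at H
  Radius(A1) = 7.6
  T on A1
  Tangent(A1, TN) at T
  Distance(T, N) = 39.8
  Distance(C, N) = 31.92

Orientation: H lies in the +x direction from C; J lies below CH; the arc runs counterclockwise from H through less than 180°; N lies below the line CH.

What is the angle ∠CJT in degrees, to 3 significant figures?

37.5°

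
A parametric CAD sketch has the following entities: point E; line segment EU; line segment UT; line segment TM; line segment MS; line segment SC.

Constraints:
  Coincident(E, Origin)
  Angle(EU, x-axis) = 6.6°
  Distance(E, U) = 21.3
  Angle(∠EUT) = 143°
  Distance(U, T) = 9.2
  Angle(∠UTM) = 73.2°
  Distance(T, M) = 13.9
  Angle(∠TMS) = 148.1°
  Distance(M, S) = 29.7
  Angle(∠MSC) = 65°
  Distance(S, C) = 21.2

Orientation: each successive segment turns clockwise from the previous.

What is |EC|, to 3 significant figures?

6.07

E is at the origin; EU runs at 6.6° with length 21.3, so U = (21.2, 2.45). ∠EUT = 143.0° gives UT at -30.4° from the x-axis; with |UT| = 9.2, T = (29.1, -2.21). ∠UTM = 73.2° gives TM at -137° from the x-axis; with |TM| = 13.9, M = (18.9, -11.7). ∠TMS = 148.1° gives MS at -169° from the x-axis; with |MS| = 29.7, S = (-10.3, -17.3). ∠MSC = 65.0° gives SC at 75.9° from the x-axis; with |SC| = 21.2, C = (-5.10, 3.29). Then |EC| = |C − E| = 6.07.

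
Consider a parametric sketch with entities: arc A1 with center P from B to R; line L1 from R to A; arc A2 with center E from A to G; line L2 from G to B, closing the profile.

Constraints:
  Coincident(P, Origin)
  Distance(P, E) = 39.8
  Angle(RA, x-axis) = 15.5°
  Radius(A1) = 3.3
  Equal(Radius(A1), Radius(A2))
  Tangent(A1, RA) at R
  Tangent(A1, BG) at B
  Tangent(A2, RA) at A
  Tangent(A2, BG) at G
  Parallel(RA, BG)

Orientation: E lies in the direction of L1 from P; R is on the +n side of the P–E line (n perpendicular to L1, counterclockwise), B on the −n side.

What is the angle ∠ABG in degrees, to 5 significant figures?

9.4156°

Tangency of A1 to both parallel lines with radius 3.3 puts R and B at P ± 3.3·n: R = (-0.88189, 3.1800), B = (0.88189, -3.1800). Equal radii place A and G the same way about E: A = E + 3.3·n = (37.471, 13.816), G = E − 3.3·n = (39.234, 7.4561). Then cos ∠ABG = BA·BG / (|BA||BG|), giving 9.4156°.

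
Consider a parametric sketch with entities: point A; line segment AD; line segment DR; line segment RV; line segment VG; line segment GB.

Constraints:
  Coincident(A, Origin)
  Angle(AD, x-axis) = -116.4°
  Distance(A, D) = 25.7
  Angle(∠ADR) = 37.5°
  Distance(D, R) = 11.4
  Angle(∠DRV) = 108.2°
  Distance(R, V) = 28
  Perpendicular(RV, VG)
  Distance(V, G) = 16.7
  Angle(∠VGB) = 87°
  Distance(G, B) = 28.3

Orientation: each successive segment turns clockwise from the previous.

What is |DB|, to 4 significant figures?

5.491

A is at the origin; AD runs at -116.4° with length 25.7, so D = (-11.43, -23.02). ∠ADR = 37.5° gives DR at 101.1° from the x-axis; with |DR| = 11.4, R = (-13.62, -11.83). ∠DRV = 108.2° gives RV at 29.30° from the x-axis; with |RV| = 28.0, V = (10.80, 1.870). RV ⟂ VG, so VG runs at -60.70°; with |VG| = 16.7, G = (18.97, -12.69). ∠VGB = 87.0° gives GB at -153.7° from the x-axis; with |GB| = 28.3, B = (-6.402, -25.23). Then |DB| = |B − D| = 5.491.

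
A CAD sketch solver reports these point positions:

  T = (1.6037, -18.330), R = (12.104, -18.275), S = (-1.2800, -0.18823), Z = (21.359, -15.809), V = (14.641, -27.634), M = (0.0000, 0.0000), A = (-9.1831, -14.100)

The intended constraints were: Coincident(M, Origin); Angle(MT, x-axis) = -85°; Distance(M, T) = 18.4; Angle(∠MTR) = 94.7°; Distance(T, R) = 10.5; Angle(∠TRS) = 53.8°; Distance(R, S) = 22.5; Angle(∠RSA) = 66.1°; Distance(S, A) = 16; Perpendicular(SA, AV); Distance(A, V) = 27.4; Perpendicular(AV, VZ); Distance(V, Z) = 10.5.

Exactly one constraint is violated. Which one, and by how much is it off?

Distance(V, Z) = 10.5 — off by 3.10.

M = (0.00, 0.00) ✓; MT at -85.00° ✓; |MT| = 18.40 ✓; ∠MTR = 94.70° ✓; |TR| = 10.50 ✓; ∠TRS = 53.80° ✓; |RS| = 22.50 ✓; ∠RSA = 66.10° ✓; |SA| = 16.00 ✓; ∠(SA, AV) = 90.00° ✓; |AV| = 27.40 ✓; ∠(AV, VZ) = 90.00° ✓; |VZ| = 13.60 ✗.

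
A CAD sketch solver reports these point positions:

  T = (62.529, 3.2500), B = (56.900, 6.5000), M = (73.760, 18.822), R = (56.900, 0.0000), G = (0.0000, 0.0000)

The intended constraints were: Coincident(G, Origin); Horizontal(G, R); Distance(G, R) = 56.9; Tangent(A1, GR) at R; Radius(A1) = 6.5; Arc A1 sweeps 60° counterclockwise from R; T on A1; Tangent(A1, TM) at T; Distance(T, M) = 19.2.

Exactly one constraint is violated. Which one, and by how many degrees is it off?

Tangent(A1, TM) at T — off by 5.80°.

G = (0.00, 0.00) ✓; G.y = 0.00, R.y = 0.00 ✓; |GR| = 56.90 ✓; ∠(BR, RG) = 90.00° ✓; |BR| = 6.500 ✓; bearing(B→T) − bearing(B→R) = 60.00° ✓; |BT| = 6.500 ✓; ∠(BT, TM) = 95.80° ✗; |TM| = 19.20 ✓.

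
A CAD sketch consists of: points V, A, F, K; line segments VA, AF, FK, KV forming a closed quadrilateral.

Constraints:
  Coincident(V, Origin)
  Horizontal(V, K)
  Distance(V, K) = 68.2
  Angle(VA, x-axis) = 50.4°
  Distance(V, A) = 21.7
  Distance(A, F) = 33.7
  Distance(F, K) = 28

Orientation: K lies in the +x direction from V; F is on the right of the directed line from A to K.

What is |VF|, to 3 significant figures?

40.7

V is at the origin; VK is horizontal with |VK| = 68.2 and K in +x, so K = (68.2, 0). VA runs at 50.4° with |VA| = 21.7, so A = (13.8, 16.7). F is determined by |AF| = 33.7 and |FK| = 28.0 together: it lies at the intersection of circle(A, 33.7) and circle(K, 28.0). With |AK| = 56.9, the foot of the radical line on AK is 31.5 from A and the perpendicular offset is √(33.7² − 31.5²) = 11.9. Taking the right-of-AK solution: F = (40.5, -3.92).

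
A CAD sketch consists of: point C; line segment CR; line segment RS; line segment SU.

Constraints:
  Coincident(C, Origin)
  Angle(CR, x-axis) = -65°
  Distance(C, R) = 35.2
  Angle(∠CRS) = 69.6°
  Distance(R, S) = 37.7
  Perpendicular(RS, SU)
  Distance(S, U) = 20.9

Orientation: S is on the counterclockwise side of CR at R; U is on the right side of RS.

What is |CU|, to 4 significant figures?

59.59

C is at the origin; CR runs at -65.0° with length 35.2, so R = 35.2·(cos -65.0°, sin -65.0°) = (14.88, -31.90). ∠CRS = 69.6°, so RS runs at -65.0° + (180° − 69.6°) = 45.40° from the x-axis; with |RS| = 37.7, S = R + 37.7·(cos 45.40°, sin 45.40°) = (41.35, -5.059). RS ⟂ SU; with |SU| = 20.9 on the right of RS, U = S + 20.9·(0.7120, -0.7022) = (56.23, -19.73). Then |CU| = |U − C| = 59.59.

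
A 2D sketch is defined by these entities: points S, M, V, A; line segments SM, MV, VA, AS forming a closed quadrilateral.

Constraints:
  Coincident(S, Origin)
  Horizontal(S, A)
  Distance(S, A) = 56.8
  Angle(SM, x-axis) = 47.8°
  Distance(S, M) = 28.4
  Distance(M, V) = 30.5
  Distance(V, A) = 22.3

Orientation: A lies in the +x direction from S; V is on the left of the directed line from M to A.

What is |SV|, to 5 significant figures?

53.879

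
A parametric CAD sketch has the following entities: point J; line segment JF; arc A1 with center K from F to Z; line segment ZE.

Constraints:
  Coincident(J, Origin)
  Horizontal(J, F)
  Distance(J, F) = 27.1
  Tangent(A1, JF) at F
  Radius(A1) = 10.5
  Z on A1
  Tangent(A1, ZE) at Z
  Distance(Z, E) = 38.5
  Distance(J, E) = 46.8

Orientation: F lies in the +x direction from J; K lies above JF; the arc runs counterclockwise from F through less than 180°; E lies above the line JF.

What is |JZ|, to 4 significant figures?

39.03

Checks: |KZ| = 10.50 ✓; ∠(KZ, ZE) = 90.00° ✓; |ZE| = 38.50 ✓; |JE| = 46.80 ✓.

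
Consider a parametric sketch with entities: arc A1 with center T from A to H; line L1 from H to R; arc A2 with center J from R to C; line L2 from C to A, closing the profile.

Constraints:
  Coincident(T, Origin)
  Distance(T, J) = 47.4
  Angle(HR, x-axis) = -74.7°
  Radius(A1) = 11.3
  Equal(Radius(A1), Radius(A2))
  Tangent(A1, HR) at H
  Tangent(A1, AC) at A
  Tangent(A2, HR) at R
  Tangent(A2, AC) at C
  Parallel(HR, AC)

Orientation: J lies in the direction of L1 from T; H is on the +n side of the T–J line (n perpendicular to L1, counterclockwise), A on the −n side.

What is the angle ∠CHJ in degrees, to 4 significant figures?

12.08°

Tangency of A1 to both parallel lines with radius 11.3 puts H and A at T ± 11.3·n: H = (10.90, 2.982), A = (-10.90, -2.982). Equal radii place R and C the same way about J: R = J + 11.3·n = (23.41, -42.74), C = J − 11.3·n = (1.608, -48.70). Then cos ∠CHJ = HC·HJ / (|HC||HJ|), giving 12.08°.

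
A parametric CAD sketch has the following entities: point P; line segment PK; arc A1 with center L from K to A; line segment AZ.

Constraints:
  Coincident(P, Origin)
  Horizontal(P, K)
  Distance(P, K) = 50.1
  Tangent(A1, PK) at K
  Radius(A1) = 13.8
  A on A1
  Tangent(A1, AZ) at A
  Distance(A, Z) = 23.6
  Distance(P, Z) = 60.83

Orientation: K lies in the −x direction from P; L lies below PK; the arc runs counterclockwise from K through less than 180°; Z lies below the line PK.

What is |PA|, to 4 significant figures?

64.72

Checks: ∠(LK, KP) = 90.00° ✓; |LK| = 13.80 ✓; |LA| = 13.80 ✓; ∠(LA, AZ) = 90.00° ✓; |AZ| = 23.60 ✓; |PZ| = 60.83 ✓.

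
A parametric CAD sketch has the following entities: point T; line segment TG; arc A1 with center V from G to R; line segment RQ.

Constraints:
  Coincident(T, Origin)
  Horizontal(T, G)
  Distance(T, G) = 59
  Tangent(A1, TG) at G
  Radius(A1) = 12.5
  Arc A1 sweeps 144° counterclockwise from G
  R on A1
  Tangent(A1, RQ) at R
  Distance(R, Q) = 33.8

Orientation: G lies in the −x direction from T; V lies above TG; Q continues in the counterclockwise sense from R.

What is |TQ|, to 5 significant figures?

89.695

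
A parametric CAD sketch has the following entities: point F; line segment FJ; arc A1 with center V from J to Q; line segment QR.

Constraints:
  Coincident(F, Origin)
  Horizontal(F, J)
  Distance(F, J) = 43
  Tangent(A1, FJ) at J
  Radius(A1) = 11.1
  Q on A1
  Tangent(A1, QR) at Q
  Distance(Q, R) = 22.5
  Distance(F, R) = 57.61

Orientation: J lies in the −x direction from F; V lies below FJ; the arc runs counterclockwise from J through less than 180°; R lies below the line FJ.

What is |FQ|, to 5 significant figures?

55.434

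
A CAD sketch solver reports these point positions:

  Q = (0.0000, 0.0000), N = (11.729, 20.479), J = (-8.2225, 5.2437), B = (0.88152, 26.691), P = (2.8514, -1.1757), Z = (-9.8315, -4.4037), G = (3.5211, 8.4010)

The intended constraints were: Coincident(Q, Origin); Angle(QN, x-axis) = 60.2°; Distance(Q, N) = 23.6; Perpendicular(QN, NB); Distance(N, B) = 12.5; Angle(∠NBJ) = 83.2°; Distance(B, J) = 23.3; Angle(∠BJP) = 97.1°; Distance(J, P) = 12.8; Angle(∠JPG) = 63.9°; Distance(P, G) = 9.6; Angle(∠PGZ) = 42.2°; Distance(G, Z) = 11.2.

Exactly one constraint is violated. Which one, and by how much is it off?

Distance(G, Z) = 11.2 — off by 7.30.

Q = (0.00, 0.00) ✓; QN at 60.20° ✓; |QN| = 23.60 ✓; ∠(QN, NB) = 90.00° ✓; |NB| = 12.50 ✓; ∠NBJ = 83.20° ✓; |BJ| = 23.30 ✓; ∠BJP = 97.10° ✓; |JP| = 12.80 ✓; ∠JPG = 63.90° ✓; |PG| = 9.600 ✓; ∠PGZ = 42.20° ✓; |GZ| = 18.50 ✗.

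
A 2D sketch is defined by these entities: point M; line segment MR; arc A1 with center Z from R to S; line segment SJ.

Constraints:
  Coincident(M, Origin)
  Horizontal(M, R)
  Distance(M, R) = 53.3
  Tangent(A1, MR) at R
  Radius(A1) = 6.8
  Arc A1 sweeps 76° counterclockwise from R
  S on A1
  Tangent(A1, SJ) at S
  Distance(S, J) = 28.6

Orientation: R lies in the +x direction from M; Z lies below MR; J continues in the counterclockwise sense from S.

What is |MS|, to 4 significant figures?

46.99

M is at the origin; M and R share the same y with |MR| = 53.3 and R on the +x side, so R = (53.30, 0.000). Since A1 is tangent to MR there, ZR ⟂ MR, so Z = R + (0, -6.8) = (53.30, -6.800). On A1, R sits at bearing 90° from Z; a 76° counterclockwise sweep puts S at bearing 166°, so S = Z + 6.8·(cos 166°, sin 166°) = (46.70, -5.155). Then |MS| = |S − M| = 46.99.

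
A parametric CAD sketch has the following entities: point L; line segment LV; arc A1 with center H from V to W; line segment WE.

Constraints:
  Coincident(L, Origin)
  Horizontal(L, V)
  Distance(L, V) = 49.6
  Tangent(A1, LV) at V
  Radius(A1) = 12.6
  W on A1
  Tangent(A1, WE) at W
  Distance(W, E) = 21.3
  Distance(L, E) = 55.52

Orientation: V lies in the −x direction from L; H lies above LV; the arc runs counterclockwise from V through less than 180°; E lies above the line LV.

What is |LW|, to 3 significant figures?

40.4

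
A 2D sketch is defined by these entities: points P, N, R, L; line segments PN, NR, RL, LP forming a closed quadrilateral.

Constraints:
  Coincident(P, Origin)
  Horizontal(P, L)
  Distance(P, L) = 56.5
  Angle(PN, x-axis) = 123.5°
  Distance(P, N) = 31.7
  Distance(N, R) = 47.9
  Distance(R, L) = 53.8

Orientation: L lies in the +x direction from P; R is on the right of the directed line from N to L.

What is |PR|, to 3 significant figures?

16.6

Checks: |NR| = 47.90 ✓; |RL| = 53.80 ✓.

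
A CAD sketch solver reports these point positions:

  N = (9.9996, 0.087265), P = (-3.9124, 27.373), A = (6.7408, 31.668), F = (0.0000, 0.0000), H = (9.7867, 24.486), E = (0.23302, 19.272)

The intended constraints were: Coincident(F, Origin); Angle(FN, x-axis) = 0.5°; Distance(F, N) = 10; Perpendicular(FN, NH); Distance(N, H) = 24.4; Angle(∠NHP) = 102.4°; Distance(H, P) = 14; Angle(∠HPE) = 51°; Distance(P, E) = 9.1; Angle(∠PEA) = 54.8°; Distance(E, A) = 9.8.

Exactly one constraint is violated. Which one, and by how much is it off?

Distance(E, A) = 9.8 — off by 4.20.

F = (0.00, 0.00) ✓; FN at 0.5000° ✓; |FN| = 10.00 ✓; ∠(FN, NH) = 90.00° ✓; |NH| = 24.40 ✓; ∠NHP = 102.4° ✓; |HP| = 14.00 ✓; ∠HPE = 51.00° ✓; |PE| = 9.100 ✓; ∠PEA = 54.80° ✓; |EA| = 14.00 ✗.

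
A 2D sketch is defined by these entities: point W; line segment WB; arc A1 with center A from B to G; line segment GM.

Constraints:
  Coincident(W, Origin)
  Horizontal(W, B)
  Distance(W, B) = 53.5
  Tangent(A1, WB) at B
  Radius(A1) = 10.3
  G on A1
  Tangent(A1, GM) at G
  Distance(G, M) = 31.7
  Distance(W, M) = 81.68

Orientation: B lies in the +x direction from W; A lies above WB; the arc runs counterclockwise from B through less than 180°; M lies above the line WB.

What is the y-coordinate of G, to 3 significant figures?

7.35

W is at the origin; WB is horizontal with |WB| = 53.5 and B on the +x side, so B = (53.5, 0.00). Tangency of A1 to WB means the radius AB is perpendicular to WB, so A = B + (0, 10.3) = (53.5, 10.3). Since AG ⟂ GM (tangency), |AM| = √(10.3² + 31.7²) = 33.3 regardless of where G sits on A1. So M lies on both circle(W, 81.68) and circle(A, 33.3); the above-WB intersection is M = (72.4, 37.7). G is the foot of the tangent from M: G = (63.4, 7.35).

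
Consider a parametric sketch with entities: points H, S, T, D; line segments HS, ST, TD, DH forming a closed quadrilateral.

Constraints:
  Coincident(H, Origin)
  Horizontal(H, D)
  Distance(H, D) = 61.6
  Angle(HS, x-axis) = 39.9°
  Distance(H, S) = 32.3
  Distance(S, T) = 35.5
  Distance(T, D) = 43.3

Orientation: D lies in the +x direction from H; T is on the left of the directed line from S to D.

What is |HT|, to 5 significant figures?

67.787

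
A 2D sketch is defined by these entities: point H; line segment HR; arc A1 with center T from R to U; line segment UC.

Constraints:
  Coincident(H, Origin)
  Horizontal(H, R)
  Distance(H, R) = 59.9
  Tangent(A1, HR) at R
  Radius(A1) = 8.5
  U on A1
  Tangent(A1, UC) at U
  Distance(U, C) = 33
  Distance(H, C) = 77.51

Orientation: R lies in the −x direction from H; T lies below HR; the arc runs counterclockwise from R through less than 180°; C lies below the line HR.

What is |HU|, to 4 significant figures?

68.99

Checks: H = (0.00, 0.00) ✓; |TU| = 8.500 ✓; ∠(TU, UC) = 90.00° ✓; |UC| = 33.00 ✓; |HC| = 77.51 ✓.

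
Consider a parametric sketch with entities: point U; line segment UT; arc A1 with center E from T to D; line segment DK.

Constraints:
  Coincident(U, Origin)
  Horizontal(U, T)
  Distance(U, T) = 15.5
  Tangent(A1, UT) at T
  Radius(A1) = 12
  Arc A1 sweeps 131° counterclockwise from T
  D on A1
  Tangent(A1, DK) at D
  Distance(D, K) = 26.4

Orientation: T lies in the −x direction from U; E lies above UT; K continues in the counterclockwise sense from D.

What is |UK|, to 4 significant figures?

46.35

U is at the origin; U and T share the same y with |UT| = 15.5 and T on the −x side, so T = (-15.50, 0.000). A1 meets UT tangentially, so ET is at right angles to UT, so E = T + (0, 12) = (-15.50, 12.00). On A1, T sits at bearing -90° from E; a 131° counterclockwise sweep puts D at bearing 41°, so D = E + 12.0·(cos 41°, sin 41°) = (-6.443, 19.87). Tangency of A1 to DK means the radius ED is perpendicular to DK, so DK runs along (−sin 41°, cos 41°); with |DK| = 26.4, K = (-23.76, 39.80). Then |UK| = |K − U| = 46.35.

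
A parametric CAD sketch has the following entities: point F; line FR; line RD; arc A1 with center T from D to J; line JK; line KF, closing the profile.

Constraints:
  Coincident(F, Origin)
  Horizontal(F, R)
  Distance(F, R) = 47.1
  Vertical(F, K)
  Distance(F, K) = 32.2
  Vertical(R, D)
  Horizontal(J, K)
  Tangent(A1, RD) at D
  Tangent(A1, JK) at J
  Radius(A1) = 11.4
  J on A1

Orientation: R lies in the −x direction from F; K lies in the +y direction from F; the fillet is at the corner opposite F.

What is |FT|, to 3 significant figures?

41.3

F is at the origin; F and R share the same y with |FR| = 47.1 and R on the −x side, so R = (-47.1, 0.00). FK is vertical with |FK| = 32.2 and K on the +y side, so K = (0.00, 32.2). The virtual corner opposite F is at (-47.1, 32.2). A1 meets RD tangentially, so TD is at right angles to RD and tangency of A1 to JK means the radius TJ is perpendicular to JK, with radius 11.4, so the center T sits 11.4 in from both sides at T = (-35.7, 20.8). Then |FT| = |T − F| = 41.3.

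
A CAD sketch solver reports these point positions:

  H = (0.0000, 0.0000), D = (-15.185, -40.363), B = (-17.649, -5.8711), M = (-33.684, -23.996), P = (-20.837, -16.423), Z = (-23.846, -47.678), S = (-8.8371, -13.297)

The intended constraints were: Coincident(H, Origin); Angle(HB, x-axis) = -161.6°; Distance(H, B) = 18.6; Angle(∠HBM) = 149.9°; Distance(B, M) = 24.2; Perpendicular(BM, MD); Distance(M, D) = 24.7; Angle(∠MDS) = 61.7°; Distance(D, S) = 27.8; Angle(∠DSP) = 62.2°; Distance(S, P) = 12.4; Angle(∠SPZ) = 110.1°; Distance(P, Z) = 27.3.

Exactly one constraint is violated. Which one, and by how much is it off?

Distance(P, Z) = 27.3 — off by 4.10.

H = (0.00, 0.00) ✓; HB at -161.6° ✓; |HB| = 18.60 ✓; ∠HBM = 149.9° ✓; |BM| = 24.20 ✓; ∠(BM, MD) = 90.00° ✓; |MD| = 24.70 ✓; ∠MDS = 61.70° ✓; |DS| = 27.80 ✓; ∠DSP = 62.20° ✓; |SP| = 12.40 ✓; ∠SPZ = 110.1° ✓; |PZ| = 31.40 ✗.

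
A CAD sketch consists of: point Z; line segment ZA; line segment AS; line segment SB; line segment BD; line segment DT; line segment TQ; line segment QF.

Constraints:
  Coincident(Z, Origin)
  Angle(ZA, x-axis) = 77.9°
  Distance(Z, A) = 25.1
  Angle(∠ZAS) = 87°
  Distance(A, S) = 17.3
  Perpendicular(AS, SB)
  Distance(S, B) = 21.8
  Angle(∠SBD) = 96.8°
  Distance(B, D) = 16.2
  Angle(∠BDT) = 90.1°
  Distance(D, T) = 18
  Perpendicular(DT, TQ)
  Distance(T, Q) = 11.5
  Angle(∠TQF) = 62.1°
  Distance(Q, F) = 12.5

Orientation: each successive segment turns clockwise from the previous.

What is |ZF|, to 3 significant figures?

10.1

Z is at the origin; ZA runs at 77.9° with length 25.1, so A = (5.26, 24.5). ∠ZAS = 87.0° gives AS at -15.1° from the x-axis; with |AS| = 17.3, S = (22.0, 20.0). The perpendicularity gives SB at right angles to AS, so SB runs at -105°; with |SB| = 21.8, B = (16.3, -1.01). ∠SBD = 96.8° gives BD at 172° from the x-axis; with |BD| = 16.2, D = (0.255, 1.33). ∠BDT = 90.1° gives DT at 81.8° from the x-axis; with |DT| = 18.0, T = (2.82, 19.1). The perpendicularity gives TQ at right angles to DT, so TQ runs at -8.20°; with |TQ| = 11.5, Q = (14.2, 17.5). ∠TQF = 62.1° gives QF at -126° from the x-axis; with |QF| = 12.5, F = (6.84, 7.40). Then |ZF| = |F − Z| = 10.1.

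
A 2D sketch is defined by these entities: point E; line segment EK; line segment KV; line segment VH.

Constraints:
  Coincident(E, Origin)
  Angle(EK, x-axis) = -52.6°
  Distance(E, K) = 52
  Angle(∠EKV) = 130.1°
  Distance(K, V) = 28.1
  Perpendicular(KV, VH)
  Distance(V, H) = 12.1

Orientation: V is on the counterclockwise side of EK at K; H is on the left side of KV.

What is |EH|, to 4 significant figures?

67.53

∠EKV = 130.1°, so KV runs at -52.6° + (180° − 130.1°) = -2.700° from the x-axis; with |KV| = 28.1, V = K + 28.1·(cos -2.700°, sin -2.700°) = (59.65, -42.63). KV ⟂ VH; with |VH| = 12.1 on the left of KV, H = V + 12.1·(0.04711, 0.9989) = (60.22, -30.55). Then |EH| = |H − E| = 67.53.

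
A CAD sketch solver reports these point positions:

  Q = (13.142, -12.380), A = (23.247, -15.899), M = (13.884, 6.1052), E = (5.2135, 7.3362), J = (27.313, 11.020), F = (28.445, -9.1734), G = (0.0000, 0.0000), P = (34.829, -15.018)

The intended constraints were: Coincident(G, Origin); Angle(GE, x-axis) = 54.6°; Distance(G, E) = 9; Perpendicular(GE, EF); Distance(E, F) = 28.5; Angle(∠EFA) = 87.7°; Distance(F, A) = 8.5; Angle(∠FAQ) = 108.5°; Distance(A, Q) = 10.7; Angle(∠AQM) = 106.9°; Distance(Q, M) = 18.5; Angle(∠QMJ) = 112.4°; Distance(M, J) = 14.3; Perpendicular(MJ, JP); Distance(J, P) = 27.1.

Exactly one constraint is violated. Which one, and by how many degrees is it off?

Perpendicular(MJ, JP) — off by 4.00°.

G = (0.00, 0.00) ✓; GE at 54.60° ✓; |GE| = 9.000 ✓; ∠(GE, EF) = 90.00° ✓; |EF| = 28.50 ✓; ∠EFA = 87.70° ✓; |FA| = 8.500 ✓; ∠FAQ = 108.5° ✓; |AQ| = 10.70 ✓; ∠AQM = 106.9° ✓; |QM| = 18.50 ✓; ∠QMJ = 112.4° ✓; |MJ| = 14.30 ✓; ∠(MJ, JP) = 94.00° ✗; |JP| = 27.10 ✓.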